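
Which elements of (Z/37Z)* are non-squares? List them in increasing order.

2, 5, 6, 8, 13, 14, 15, 17, 18, 19, 20, 22, 23, 24, 29, 31, 32, 35

Square k = 1,…,18 (k and 37−k give the same square):
1²=1, 2²=4, 3²=9, 4²=16, 5²=25, 6²=36, 7²≡12, 8²≡27, 9²≡7, 10²≡26, 11²≡10, 12²≡33, 13²≡21, 14²≡11, 15²≡3, 16²≡34, 17²≡30, 18²≡28 (mod 37).
The residues are {1, 3, 4, 7, 9, 10, 11, 12, 16, 21, 25, 26, 27, 28, 30, 33, 34, 36}; the non-residues are the remaining 18 nonzero classes.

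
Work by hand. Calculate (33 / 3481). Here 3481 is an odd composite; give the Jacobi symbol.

1

Reciprocity: 33 ≡ 1 and 3481 ≡ 1 (mod 4), so (33/3481) = +(3481/33).
Reduce top mod 33: now compute (16/33).
Pull out 2^4: since 33 ≡ 1 (mod 8), (2/33) = +1, so (2/33)^4 = +1.
Reached (1/33) = 1. Collecting the sign flips along the way, the symbol is +1.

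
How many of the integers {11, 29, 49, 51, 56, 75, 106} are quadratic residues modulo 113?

(11/113) = +1 → QR.
(29/113) = -1 → non-residue.
(49/113) = +1 → QR.
(51/113) = +1 → QR.
(56/113) = +1 → QR.
(75/113) = -1 → non-residue.
(106/113) = +1 → QR.
Total quadratic residues among the 7: 5.

5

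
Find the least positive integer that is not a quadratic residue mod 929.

3

(2/929) = +1, so 2 is a residue.
(3/929) = −1, so 3 is the smallest positive non-residue mod 929.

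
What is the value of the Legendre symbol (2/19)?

Pull out 2: since 19 ≡ 3 (mod 8), (2/19) = -1.
Reached (1/19) = 1. Collecting the sign flips along the way, the symbol is -1.

-1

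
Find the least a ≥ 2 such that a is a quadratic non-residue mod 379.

2

(2/379) = −1, so 2 is the smallest positive non-residue mod 379.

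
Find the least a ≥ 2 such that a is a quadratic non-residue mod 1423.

(2/1423) = +1, so 2 is a residue.
(3/1423) = −1, so 3 is the smallest positive non-residue mod 1423.

3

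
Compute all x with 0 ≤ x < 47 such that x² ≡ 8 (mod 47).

Since 47 ≡ 3 (mod 4), a square root of 8 is 8^((47+1)/4) = 8^12 mod 47.
Repeated squaring: 8^2≡17, 8^4≡7, 8^8≡2 (mod 47).
8^12 = 8^(8+4) ≡ 14 (mod 47).
Check: 14² = 196 ≡ 8 (mod 47). The two roots are 14 and 33.

14, 33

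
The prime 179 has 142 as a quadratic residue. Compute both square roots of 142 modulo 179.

Since 179 ≡ 3 (mod 4), a square root of 142 is 142^((179+1)/4) = 142^45 mod 179.
Repeated squaring: 142^2≡116, 142^4≡31, 142^8≡66, 142^16≡60, 142^32≡20 (mod 179).
142^45 = 142^(32+8+4+1) ≡ 121 (mod 179).
Check: 121² = 14641 ≡ 142 (mod 179). The two roots are 58 and 121.

58, 121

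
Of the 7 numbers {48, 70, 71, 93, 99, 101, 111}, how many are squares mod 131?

3

(48/131) = +1 → QR.
(70/131) = -1 → non-residue.
(71/131) = -1 → non-residue.
(93/131) = -1 → non-residue.
(99/131) = +1 → QR.
(101/131) = +1 → QR.
(111/131) = -1 → non-residue.
Total quadratic residues among the 7: 3.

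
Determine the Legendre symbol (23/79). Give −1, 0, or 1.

Euler's criterion: (23/79) ≡ 23^39 (mod 79).
23^2 ≡ 55 (mod 79)
23^4 ≡ 23 (mod 79)
23^8 ≡ 55 (mod 79)
23^16 ≡ 23 (mod 79)
23^32 ≡ 55 (mod 79)
23^39 = 23^(32+4+2+1) ≡ 1 (mod 79).
Result is 1, so (23/79) = 1.

1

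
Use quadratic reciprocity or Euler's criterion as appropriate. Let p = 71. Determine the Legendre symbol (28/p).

-1

Euler's criterion: (28/71) ≡ 28^35 (mod 71).
28^2 ≡ 3 (mod 71)
28^4 ≡ 9 (mod 71)
28^8 ≡ 10 (mod 71)
28^16 ≡ 29 (mod 71)
28^32 ≡ 60 (mod 71)
28^35 = 28^(32+2+1) ≡ 70 (mod 71).
Result is 70 ≡ −1, so (28/71) = −1.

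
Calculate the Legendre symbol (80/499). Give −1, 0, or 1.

Euler's criterion: (80/499) ≡ 80^249 (mod 499).
80^2 ≡ 412 (mod 499)
80^4 ≡ 84 (mod 499)
80^8 ≡ 70 (mod 499)
80^16 ≡ 409 (mod 499)
80^32 ≡ 116 (mod 499)
80^64 ≡ 482 (mod 499)
80^128 ≡ 289 (mod 499)
80^249 = 80^(128+64+32+16+8+1) ≡ 1 (mod 499).
Result is 1, so (80/499) = 1.

1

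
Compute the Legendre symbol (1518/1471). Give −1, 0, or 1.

First reduce: 1518 ≡ 47 (mod 1471).
Reciprocity: 47 ≡ 3 and 1471 ≡ 3 (mod 4), so (47/1471) = −(1471/47).
Reduce top mod 47: now compute (14/47).
Pull out 2: since 47 ≡ 7 (mod 8), (2/47) = +1.
Reciprocity: 7 ≡ 3 and 47 ≡ 3 (mod 4), so (7/47) = −(47/7).
Reduce top mod 7: now compute (5/7).
Reciprocity: 5 ≡ 1 and 7 ≡ 3 (mod 4), so (5/7) = +(7/5).
Reduce top mod 5: now compute (2/5).
Pull out 2: since 5 ≡ 5 (mod 8), (2/5) = -1.
Reached (1/5) = 1. Collecting the sign flips along the way, the symbol is -1.

-1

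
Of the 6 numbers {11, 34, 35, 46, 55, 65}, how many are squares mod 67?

3

(11/67) = -1 → non-residue.
(34/67) = -1 → non-residue.
(35/67) = +1 → QR.
(46/67) = -1 → non-residue.
(55/67) = +1 → QR.
(65/67) = +1 → QR.
Total quadratic residues among the 6: 3.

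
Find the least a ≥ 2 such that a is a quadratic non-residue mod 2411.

(2/2411) = −1, so 2 is the smallest positive non-residue mod 2411.

2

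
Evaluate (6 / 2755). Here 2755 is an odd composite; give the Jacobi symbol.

1

Pull out 2: since 2755 ≡ 3 (mod 8), (2/2755) = -1.
Reciprocity: 3 ≡ 3 and 2755 ≡ 3 (mod 4), so (3/2755) = −(2755/3).
Reduce top mod 3: now compute (1/3).
Reached (1/3) = 1. Collecting the sign flips along the way, the symbol is +1.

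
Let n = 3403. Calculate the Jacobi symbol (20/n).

-1

Pull out 2^2: since 3403 ≡ 3 (mod 8), (2/3403) = -1, so (2/3403)^2 = +1.
Reciprocity: 5 ≡ 1 and 3403 ≡ 3 (mod 4), so (5/3403) = +(3403/5).
Reduce top mod 5: now compute (3/5).
Reciprocity: 3 ≡ 3 and 5 ≡ 1 (mod 4), so (3/5) = +(5/3).
Reduce top mod 3: now compute (2/3).
Pull out 2: since 3 ≡ 3 (mod 8), (2/3) = -1.
Reached (1/3) = 1. Collecting the sign flips along the way, the symbol is -1.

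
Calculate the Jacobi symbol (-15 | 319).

First reduce: -15 ≡ 304 (mod 319).
Pull out 2^4: since 319 ≡ 7 (mod 8), (2/319) = +1, so (2/319)^4 = +1.
Reciprocity: 19 ≡ 3 and 319 ≡ 3 (mod 4), so (19/319) = −(319/19).
Reduce top mod 19: now compute (15/19).
Reciprocity: 15 ≡ 3 and 19 ≡ 3 (mod 4), so (15/19) = −(19/15).
Reduce top mod 15: now compute (4/15).
Pull out 2^2: since 15 ≡ 7 (mod 8), (2/15) = +1, so (2/15)^2 = +1.
Reached (1/15) = 1. Collecting the sign flips along the way, the symbol is +1.

1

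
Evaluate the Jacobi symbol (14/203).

0

Pull out 2: since 203 ≡ 3 (mod 8), (2/203) = -1.
Reciprocity: 7 ≡ 3 and 203 ≡ 3 (mod 4), so (7/203) = −(203/7).
Reduce top mod 7: now compute (0/7).
Top reduces to 0: gcd > 1, so the symbol is 0.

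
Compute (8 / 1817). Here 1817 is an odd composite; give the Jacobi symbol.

1

Pull out 2^3: since 1817 ≡ 1 (mod 8), (2/1817) = +1, so (2/1817)^3 = +1.
Reached (1/1817) = 1. Collecting the sign flips along the way, the symbol is +1.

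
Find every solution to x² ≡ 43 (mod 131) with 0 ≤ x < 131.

49, 82

Since 131 ≡ 3 (mod 4), a square root of 43 is 43^((131+1)/4) = 43^33 mod 131.
Repeated squaring: 43^2≡15, 43^4≡94, 43^8≡59, 43^16≡75, 43^32≡123 (mod 131).
43^33 = 43^(32+1) ≡ 49 (mod 131).
Check: 49² = 2401 ≡ 43 (mod 131). The two roots are 49 and 82.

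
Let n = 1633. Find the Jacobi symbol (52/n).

-1

Pull out 2^2: since 1633 ≡ 1 (mod 8), (2/1633) = +1, so (2/1633)^2 = +1.
Reciprocity: 13 ≡ 1 and 1633 ≡ 1 (mod 4), so (13/1633) = +(1633/13).
Reduce top mod 13: now compute (8/13).
Pull out 2^3: since 13 ≡ 5 (mod 8), (2/13) = -1, so (2/13)^3 = -1.
Reached (1/13) = 1. Collecting the sign flips along the way, the symbol is -1.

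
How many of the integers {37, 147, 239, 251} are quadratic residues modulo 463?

2

(37/463) = -1 → non-residue.
(147/463) = -1 → non-residue.
(239/463) = +1 → QR.
(251/463) = +1 → QR.
Total quadratic residues among the 4: 2.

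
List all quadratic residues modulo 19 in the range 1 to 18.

Square k = 1,…,9 (k and 19−k give the same square):
1²=1, 2²=4, 3²=9, 4²=16, 5²≡6, 6²≡17, 7²≡11, 8²≡7, 9²≡5 (mod 19).
So the quadratic residues mod 19 are {1, 4, 5, 6, 7, 9, 11, 16, 17}.

1 4 5 6 7 9 11 16 17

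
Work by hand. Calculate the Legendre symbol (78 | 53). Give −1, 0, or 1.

First reduce: 78 ≡ 25 (mod 53).
Reciprocity: 25 ≡ 1 and 53 ≡ 1 (mod 4), so (25/53) = +(53/25).
Reduce top mod 25: now compute (3/25).
Reciprocity: 3 ≡ 3 and 25 ≡ 1 (mod 4), so (3/25) = +(25/3).
Reduce top mod 3: now compute (1/3).
Reached (1/3) = 1. Collecting the sign flips along the way, the symbol is +1.

1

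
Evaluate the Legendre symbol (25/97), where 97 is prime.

1

Reciprocity: 25 ≡ 1 and 97 ≡ 1 (mod 4), so (25/97) = +(97/25).
Reduce top mod 25: now compute (22/25).
Pull out 2: since 25 ≡ 1 (mod 8), (2/25) = +1.
Reciprocity: 11 ≡ 3 and 25 ≡ 1 (mod 4), so (11/25) = +(25/11).
Reduce top mod 11: now compute (3/11).
Reciprocity: 3 ≡ 3 and 11 ≡ 3 (mod 4), so (3/11) = −(11/3).
Reduce top mod 3: now compute (2/3).
Pull out 2: since 3 ≡ 3 (mod 8), (2/3) = -1.
Reached (1/3) = 1. Collecting the sign flips along the way, the symbol is +1.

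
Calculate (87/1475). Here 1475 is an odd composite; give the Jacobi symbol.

Reciprocity: 87 ≡ 3 and 1475 ≡ 3 (mod 4), so (87/1475) = −(1475/87).
Reduce top mod 87: now compute (83/87).
Reciprocity: 83 ≡ 3 and 87 ≡ 3 (mod 4), so (83/87) = −(87/83).
Reduce top mod 83: now compute (4/83).
Pull out 2^2: since 83 ≡ 3 (mod 8), (2/83) = -1, so (2/83)^2 = +1.
Reached (1/83) = 1. Collecting the sign flips along the way, the symbol is +1.

1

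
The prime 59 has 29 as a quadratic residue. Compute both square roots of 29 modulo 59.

18, 41

Since 59 ≡ 3 (mod 4), a square root of 29 is 29^((59+1)/4) = 29^15 mod 59.
Repeated squaring: 29^2≡15, 29^4≡48, 29^8≡3 (mod 59).
29^15 = 29^(8+4+2+1) ≡ 41 (mod 59).
Check: 41² = 1681 ≡ 29 (mod 59). The two roots are 18 and 41.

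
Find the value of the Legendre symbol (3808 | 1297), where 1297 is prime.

-1

First reduce: 3808 ≡ 1214 (mod 1297).
Pull out 2: since 1297 ≡ 1 (mod 8), (2/1297) = +1.
Reciprocity: 607 ≡ 3 and 1297 ≡ 1 (mod 4), so (607/1297) = +(1297/607).
Reduce top mod 607: now compute (83/607).
Reciprocity: 83 ≡ 3 and 607 ≡ 3 (mod 4), so (83/607) = −(607/83).
Reduce top mod 83: now compute (26/83).
Pull out 2: since 83 ≡ 3 (mod 8), (2/83) = -1.
Reciprocity: 13 ≡ 1 and 83 ≡ 3 (mod 4), so (13/83) = +(83/13).
Reduce top mod 13: now compute (5/13).
Reciprocity: 5 ≡ 1 and 13 ≡ 1 (mod 4), so (5/13) = +(13/5).
Reduce top mod 5: now compute (3/5).
Reciprocity: 3 ≡ 3 and 5 ≡ 1 (mod 4), so (3/5) = +(5/3).
Reduce top mod 3: now compute (2/3).
Pull out 2: since 3 ≡ 3 (mod 8), (2/3) = -1.
Reached (1/3) = 1. Collecting the sign flips along the way, the symbol is -1.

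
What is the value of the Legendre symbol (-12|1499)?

-1

First reduce: -12 ≡ 1487 (mod 1499).
Reciprocity: 1487 ≡ 3 and 1499 ≡ 3 (mod 4), so (1487/1499) = −(1499/1487).
Reduce top mod 1487: now compute (12/1487).
Pull out 2^2: since 1487 ≡ 7 (mod 8), (2/1487) = +1, so (2/1487)^2 = +1.
Reciprocity: 3 ≡ 3 and 1487 ≡ 3 (mod 4), so (3/1487) = −(1487/3).
Reduce top mod 3: now compute (2/3).
Pull out 2: since 3 ≡ 3 (mod 8), (2/3) = -1.
Reached (1/3) = 1. Collecting the sign flips along the way, the symbol is -1.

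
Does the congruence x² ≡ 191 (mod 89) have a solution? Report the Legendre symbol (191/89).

-1

First reduce: 191 ≡ 13 (mod 89).
Reciprocity: 13 ≡ 1 and 89 ≡ 1 (mod 4), so (13/89) = +(89/13).
Reduce top mod 13: now compute (11/13).
Reciprocity: 11 ≡ 3 and 13 ≡ 1 (mod 4), so (11/13) = +(13/11).
Reduce top mod 11: now compute (2/11).
Pull out 2: since 11 ≡ 3 (mod 8), (2/11) = -1.
Reached (1/11) = 1. Collecting the sign flips along the way, the symbol is -1.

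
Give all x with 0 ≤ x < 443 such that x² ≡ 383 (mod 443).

Since 443 ≡ 3 (mod 4), a square root of 383 is 383^((443+1)/4) = 383^111 mod 443.
Repeated squaring: 383^2≡56, 383^4≡35, 383^8≡339, 383^16≡184, 383^32≡188, 383^64≡347 (mod 443).
383^111 = 383^(64+32+8+4+2+1) ≡ 238 (mod 443).
Check: 238² = 56644 ≡ 383 (mod 443). The two roots are 205 and 238.

205, 238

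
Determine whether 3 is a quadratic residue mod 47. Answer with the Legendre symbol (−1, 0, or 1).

1

Euler's criterion: (3/47) ≡ 3^23 (mod 47).
3^2 ≡ 9 (mod 47)
3^4 ≡ 34 (mod 47)
3^8 ≡ 28 (mod 47)
3^16 ≡ 32 (mod 47)
3^23 = 3^(16+4+2+1) ≡ 1 (mod 47).
Result is 1, so (3/47) = 1.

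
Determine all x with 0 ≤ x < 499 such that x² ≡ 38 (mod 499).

176, 323

Since 499 ≡ 3 (mod 4), a square root of 38 is 38^((499+1)/4) = 38^125 mod 499.
Repeated squaring: 38^2≡446, 38^4≡314, 38^8≡293, 38^16≡21, 38^32≡441, 38^64≡370 (mod 499).
38^125 = 38^(64+32+16+8+4+1) ≡ 323 (mod 499).
Check: 323² = 104329 ≡ 38 (mod 499). The two roots are 176 and 323.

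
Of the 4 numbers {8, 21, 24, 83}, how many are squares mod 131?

1

(8/131) = -1 → non-residue.
(21/131) = +1 → QR.
(24/131) = -1 → non-residue.
(83/131) = -1 → non-residue.
Total quadratic residues among the 4: 1.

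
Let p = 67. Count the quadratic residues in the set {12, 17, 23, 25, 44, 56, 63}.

(12/67) = -1 → non-residue.
(17/67) = +1 → QR.
(23/67) = +1 → QR.
(25/67) = +1 → QR.
(44/67) = -1 → non-residue.
(56/67) = +1 → QR.
(63/67) = -1 → non-residue.
Total quadratic residues among the 7: 4.

4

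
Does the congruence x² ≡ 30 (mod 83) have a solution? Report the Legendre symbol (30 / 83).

1

Pull out 2: since 83 ≡ 3 (mod 8), (2/83) = -1.
Reciprocity: 15 ≡ 3 and 83 ≡ 3 (mod 4), so (15/83) = −(83/15).
Reduce top mod 15: now compute (8/15).
Pull out 2^3: since 15 ≡ 7 (mod 8), (2/15) = +1, so (2/15)^3 = +1.
Reached (1/15) = 1. Collecting the sign flips along the way, the symbol is +1.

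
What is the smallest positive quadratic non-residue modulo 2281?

7

(2/2281) = +1, so 2 is a residue.
(3/2281) = +1, so 3 is a residue.
(4/2281) = +1, so 4 is a residue.
(5/2281) = +1, so 5 is a residue.
(6/2281) = +1, so 6 is a residue.
(7/2281) = −1, so 7 is the smallest positive non-residue mod 2281.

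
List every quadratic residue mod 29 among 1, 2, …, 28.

Square k = 1,…,14 (k and 29−k give the same square):
1²=1, 2²=4, 3²=9, 4²=16, 5²=25, 6²≡7, 7²≡20, 8²≡6, 9²≡23, 10²≡13, 11²≡5, 12²≡28, 13²≡24, 14²≡22 (mod 29).
So the quadratic residues mod 29 are {1, 4, 5, 6, 7, 9, 13, 16, 20, 22, 23, 24, 25, 28}.

1,4,5,6,7,9,13,16,20,22,23,24,25,28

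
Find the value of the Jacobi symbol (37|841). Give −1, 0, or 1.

1

Reciprocity: 37 ≡ 1 and 841 ≡ 1 (mod 4), so (37/841) = +(841/37).
Reduce top mod 37: now compute (27/37).
Reciprocity: 27 ≡ 3 and 37 ≡ 1 (mod 4), so (27/37) = +(37/27).
Reduce top mod 27: now compute (10/27).
Pull out 2: since 27 ≡ 3 (mod 8), (2/27) = -1.
Reciprocity: 5 ≡ 1 and 27 ≡ 3 (mod 4), so (5/27) = +(27/5).
Reduce top mod 5: now compute (2/5).
Pull out 2: since 5 ≡ 5 (mod 8), (2/5) = -1.
Reached (1/5) = 1. Collecting the sign flips along the way, the symbol is +1.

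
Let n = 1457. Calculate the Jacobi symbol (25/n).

Reciprocity: 25 ≡ 1 and 1457 ≡ 1 (mod 4), so (25/1457) = +(1457/25).
Reduce top mod 25: now compute (7/25).
Reciprocity: 7 ≡ 3 and 25 ≡ 1 (mod 4), so (7/25) = +(25/7).
Reduce top mod 7: now compute (4/7).
Pull out 2^2: since 7 ≡ 7 (mod 8), (2/7) = +1, so (2/7)^2 = +1.
Reached (1/7) = 1. Collecting the sign flips along the way, the symbol is +1.

1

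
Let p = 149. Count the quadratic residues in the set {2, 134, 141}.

(2/149) = -1 → non-residue.
(134/149) = -1 → non-residue.
(141/149) = -1 → non-residue.
Total quadratic residues among the 3: 0.

0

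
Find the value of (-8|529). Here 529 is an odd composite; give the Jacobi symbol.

1

First reduce: -8 ≡ 521 (mod 529).
Reciprocity: 521 ≡ 1 and 529 ≡ 1 (mod 4), so (521/529) = +(529/521).
Reduce top mod 521: now compute (8/521).
Pull out 2^3: since 521 ≡ 1 (mod 8), (2/521) = +1, so (2/521)^3 = +1.
Reached (1/521) = 1. Collecting the sign flips along the way, the symbol is +1.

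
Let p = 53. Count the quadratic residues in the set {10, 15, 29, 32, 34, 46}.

4

(10/53) = +1 → QR.
(15/53) = +1 → QR.
(29/53) = +1 → QR.
(32/53) = -1 → non-residue.
(34/53) = -1 → non-residue.
(46/53) = +1 → QR.
Total quadratic residues among the 6: 4.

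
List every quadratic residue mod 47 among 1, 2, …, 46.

Square k = 1,…,23 (k and 47−k give the same square):
1²=1, 2²=4, 3²=9, 4²=16, 5²=25, 6²=36, 7²≡2, 8²≡17, 9²≡34, 10²≡6, 11²≡27, 12²≡3, 13²≡28, 14²≡8, 15²≡37, 16²≡21, 17²≡7, 18²≡42, 19²≡32, 20²≡24, 21²≡18, 22²≡14, 23²≡12 (mod 47).
So the quadratic residues mod 47 are {1, 2, 3, 4, 6, 7, 8, 9, 12, 14, 16, 17, 18, 21, 24, 25, 27, 28, 32, 34, 36, 37, 42}.

1,2,3,4,6,7,8,9,12,14,16,17,18,21,24,25,27,28,32,34,36,37,42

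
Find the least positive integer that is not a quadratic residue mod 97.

5

(2/97) = +1, so 2 is a residue.
(3/97) = +1, so 3 is a residue.
(4/97) = +1, so 4 is a residue.
(5/97) = −1, so 5 is the smallest positive non-residue mod 97.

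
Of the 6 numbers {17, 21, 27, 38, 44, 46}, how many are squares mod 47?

(17/47) = +1 → QR.
(21/47) = +1 → QR.
(27/47) = +1 → QR.
(38/47) = -1 → non-residue.
(44/47) = -1 → non-residue.
(46/47) = -1 → non-residue.
Total quadratic residues among the 6: 3.

3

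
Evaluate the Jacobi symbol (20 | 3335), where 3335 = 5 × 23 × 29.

Pull out 2^2: since 3335 ≡ 7 (mod 8), (2/3335) = +1, so (2/3335)^2 = +1.
Reciprocity: 5 ≡ 1 and 3335 ≡ 3 (mod 4), so (5/3335) = +(3335/5).
Reduce top mod 5: now compute (0/5).
Top reduces to 0: gcd > 1, so the symbol is 0.

0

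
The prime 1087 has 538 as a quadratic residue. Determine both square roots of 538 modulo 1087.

388, 699

Since 1087 ≡ 3 (mod 4), a square root of 538 is 538^((1087+1)/4) = 538^272 mod 1087.
Repeated squaring: 538^2≡302, 538^4≡983, 538^8≡1033, 538^16≡742, 538^32≡542, 538^64≡274, 538^128≡73, 538^256≡981 (mod 1087).
538^272 = 538^(256+16) ≡ 699 (mod 1087).
Check: 699² = 488601 ≡ 538 (mod 1087). The two roots are 388 and 699.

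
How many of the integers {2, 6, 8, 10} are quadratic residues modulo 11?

(2/11) = -1 → non-residue.
(6/11) = -1 → non-residue.
(8/11) = -1 → non-residue.
(10/11) = -1 → non-residue.
Total quadratic residues among the 4: 0.

0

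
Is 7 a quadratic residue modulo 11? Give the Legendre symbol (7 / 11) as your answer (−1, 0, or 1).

Euler's criterion: (7/11) ≡ 7^5 (mod 11).
7^2 ≡ 5 (mod 11)
7^4 ≡ 3 (mod 11)
7^5 = 7^(4+1) ≡ 10 (mod 11).
Result is 10 ≡ −1, so (7/11) = −1.

-1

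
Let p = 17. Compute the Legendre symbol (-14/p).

First reduce: -14 ≡ 3 (mod 17).
Reciprocity: 3 ≡ 3 and 17 ≡ 1 (mod 4), so (3/17) = +(17/3).
Reduce top mod 3: now compute (2/3).
Pull out 2: since 3 ≡ 3 (mod 8), (2/3) = -1.
Reached (1/3) = 1. Collecting the sign flips along the way, the symbol is -1.

-1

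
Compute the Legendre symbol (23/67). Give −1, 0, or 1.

1

Reciprocity: 23 ≡ 3 and 67 ≡ 3 (mod 4), so (23/67) = −(67/23).
Reduce top mod 23: now compute (21/23).
Reciprocity: 21 ≡ 1 and 23 ≡ 3 (mod 4), so (21/23) = +(23/21).
Reduce top mod 21: now compute (2/21).
Pull out 2: since 21 ≡ 5 (mod 8), (2/21) = -1.
Reached (1/21) = 1. Collecting the sign flips along the way, the symbol is +1.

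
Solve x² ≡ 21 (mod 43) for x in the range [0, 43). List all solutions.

8, 35

Since 43 ≡ 3 (mod 4), a square root of 21 is 21^((43+1)/4) = 21^11 mod 43.
Repeated squaring: 21^2≡11, 21^4≡35, 21^8≡21 (mod 43).
21^11 = 21^(8+2+1) ≡ 35 (mod 43).
Check: 35² = 1225 ≡ 21 (mod 43). The two roots are 8 and 35.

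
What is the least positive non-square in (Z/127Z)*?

3

(2/127) = +1, so 2 is a residue.
(3/127) = −1, so 3 is the smallest positive non-residue mod 127.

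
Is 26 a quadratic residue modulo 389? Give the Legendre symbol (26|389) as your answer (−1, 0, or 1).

-1

Pull out 2: since 389 ≡ 5 (mod 8), (2/389) = -1.
Reciprocity: 13 ≡ 1 and 389 ≡ 1 (mod 4), so (13/389) = +(389/13).
Reduce top mod 13: now compute (12/13).
Pull out 2^2: since 13 ≡ 5 (mod 8), (2/13) = -1, so (2/13)^2 = +1.
Reciprocity: 3 ≡ 3 and 13 ≡ 1 (mod 4), so (3/13) = +(13/3).
Reduce top mod 3: now compute (1/3).
Reached (1/3) = 1. Collecting the sign flips along the way, the symbol is -1.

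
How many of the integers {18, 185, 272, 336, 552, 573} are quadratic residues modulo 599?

3

(18/599) = +1 → QR.
(185/599) = +1 → QR.
(272/599) = +1 → QR.
(336/599) = -1 → non-residue.
(552/599) = -1 → non-residue.
(573/599) = -1 → non-residue.
Total quadratic residues among the 6: 3.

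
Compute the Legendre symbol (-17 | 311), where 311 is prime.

First reduce: -17 ≡ 294 (mod 311).
Pull out 2: since 311 ≡ 7 (mod 8), (2/311) = +1.
Reciprocity: 147 ≡ 3 and 311 ≡ 3 (mod 4), so (147/311) = −(311/147).
Reduce top mod 147: now compute (17/147).
Reciprocity: 17 ≡ 1 and 147 ≡ 3 (mod 4), so (17/147) = +(147/17).
Reduce top mod 17: now compute (11/17).
Reciprocity: 11 ≡ 3 and 17 ≡ 1 (mod 4), so (11/17) = +(17/11).
Reduce top mod 11: now compute (6/11).
Pull out 2: since 11 ≡ 3 (mod 8), (2/11) = -1.
Reciprocity: 3 ≡ 3 and 11 ≡ 3 (mod 4), so (3/11) = −(11/3).
Reduce top mod 3: now compute (2/3).
Pull out 2: since 3 ≡ 3 (mod 8), (2/3) = -1.
Reached (1/3) = 1. Collecting the sign flips along the way, the symbol is +1.

1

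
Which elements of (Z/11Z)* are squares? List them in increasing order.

1, 3, 4, 5, 9

Square k = 1,…,5 (k and 11−k give the same square):
1²=1, 2²=4, 3²=9, 4²≡5, 5²≡3 (mod 11).
So the quadratic residues mod 11 are {1, 3, 4, 5, 9}.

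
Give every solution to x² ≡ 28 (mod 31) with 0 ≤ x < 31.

Since 31 ≡ 3 (mod 4), a square root of 28 is 28^((31+1)/4) = 28^8 mod 31.
Repeated squaring: 28^2≡9, 28^4≡19, 28^8≡20 (mod 31).
28^8 = 28^(8) ≡ 20 (mod 31).
Check: 20² = 400 ≡ 28 (mod 31). The two roots are 11 and 20.

11, 20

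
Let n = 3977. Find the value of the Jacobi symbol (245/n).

Reciprocity: 245 ≡ 1 and 3977 ≡ 1 (mod 4), so (245/3977) = +(3977/245).
Reduce top mod 245: now compute (57/245).
Reciprocity: 57 ≡ 1 and 245 ≡ 1 (mod 4), so (57/245) = +(245/57).
Reduce top mod 57: now compute (17/57).
Reciprocity: 17 ≡ 1 and 57 ≡ 1 (mod 4), so (17/57) = +(57/17).
Reduce top mod 17: now compute (6/17).
Pull out 2: since 17 ≡ 1 (mod 8), (2/17) = +1.
Reciprocity: 3 ≡ 3 and 17 ≡ 1 (mod 4), so (3/17) = +(17/3).
Reduce top mod 3: now compute (2/3).
Pull out 2: since 3 ≡ 3 (mod 8), (2/3) = -1.
Reached (1/3) = 1. Collecting the sign flips along the way, the symbol is -1.

-1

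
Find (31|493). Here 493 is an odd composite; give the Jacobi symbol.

Reciprocity: 31 ≡ 3 and 493 ≡ 1 (mod 4), so (31/493) = +(493/31).
Reduce top mod 31: now compute (28/31).
Pull out 2^2: since 31 ≡ 7 (mod 8), (2/31) = +1, so (2/31)^2 = +1.
Reciprocity: 7 ≡ 3 and 31 ≡ 3 (mod 4), so (7/31) = −(31/7).
Reduce top mod 7: now compute (3/7).
Reciprocity: 3 ≡ 3 and 7 ≡ 3 (mod 4), so (3/7) = −(7/3).
Reduce top mod 3: now compute (1/3).
Reached (1/3) = 1. Collecting the sign flips along the way, the symbol is +1.

1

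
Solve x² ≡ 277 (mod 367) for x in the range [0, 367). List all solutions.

Since 367 ≡ 3 (mod 4), a square root of 277 is 277^((367+1)/4) = 277^92 mod 367.
Repeated squaring: 277^2≡26, 277^4≡309, 277^8≡61, 277^16≡51, 277^32≡32, 277^64≡290 (mod 367).
277^92 = 277^(64+16+8+4) ≡ 207 (mod 367).
Check: 207² = 42849 ≡ 277 (mod 367). The two roots are 160 and 207.

160, 207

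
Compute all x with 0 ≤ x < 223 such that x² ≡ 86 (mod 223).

106, 117

Since 223 ≡ 3 (mod 4), a square root of 86 is 86^((223+1)/4) = 86^56 mod 223.
Repeated squaring: 86^2≡37, 86^4≡31, 86^8≡69, 86^16≡78, 86^32≡63 (mod 223).
86^56 = 86^(32+16+8) ≡ 106 (mod 223).
Check: 106² = 11236 ≡ 86 (mod 223). The two roots are 106 and 117.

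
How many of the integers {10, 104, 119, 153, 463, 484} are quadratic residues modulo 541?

3

(10/541) = -1 → non-residue.
(104/541) = +1 → QR.
(119/541) = -1 → non-residue.
(153/541) = -1 → non-residue.
(463/541) = +1 → QR.
(484/541) = +1 → QR.
Total quadratic residues among the 6: 3.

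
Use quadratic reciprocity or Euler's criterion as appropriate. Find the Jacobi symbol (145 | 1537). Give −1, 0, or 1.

0

Reciprocity: 145 ≡ 1 and 1537 ≡ 1 (mod 4), so (145/1537) = +(1537/145).
Reduce top mod 145: now compute (87/145).
Reciprocity: 87 ≡ 3 and 145 ≡ 1 (mod 4), so (87/145) = +(145/87).
Reduce top mod 87: now compute (58/87).
Pull out 2: since 87 ≡ 7 (mod 8), (2/87) = +1.
Reciprocity: 29 ≡ 1 and 87 ≡ 3 (mod 4), so (29/87) = +(87/29).
Reduce top mod 29: now compute (0/29).
Top reduces to 0: gcd > 1, so the symbol is 0.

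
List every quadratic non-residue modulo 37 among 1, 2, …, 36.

Square k = 1,…,18 (k and 37−k give the same square):
1²=1, 2²=4, 3²=9, 4²=16, 5²=25, 6²=36, 7²≡12, 8²≡27, 9²≡7, 10²≡26, 11²≡10, 12²≡33, 13²≡21, 14²≡11, 15²≡3, 16²≡34, 17²≡30, 18²≡28 (mod 37).
The residues are {1, 3, 4, 7, 9, 10, 11, 12, 16, 21, 25, 26, 27, 28, 30, 33, 34, 36}; the non-residues are the remaining 18 nonzero classes.

2,5,6,8,13,14,15,17,18,19,20,22,23,24,29,31,32,35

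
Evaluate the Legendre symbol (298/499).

Pull out 2: since 499 ≡ 3 (mod 8), (2/499) = -1.
Reciprocity: 149 ≡ 1 and 499 ≡ 3 (mod 4), so (149/499) = +(499/149).
Reduce top mod 149: now compute (52/149).
Pull out 2^2: since 149 ≡ 5 (mod 8), (2/149) = -1, so (2/149)^2 = +1.
Reciprocity: 13 ≡ 1 and 149 ≡ 1 (mod 4), so (13/149) = +(149/13).
Reduce top mod 13: now compute (6/13).
Pull out 2: since 13 ≡ 5 (mod 8), (2/13) = -1.
Reciprocity: 3 ≡ 3 and 13 ≡ 1 (mod 4), so (3/13) = +(13/3).
Reduce top mod 3: now compute (1/3).
Reached (1/3) = 1. Collecting the sign flips along the way, the symbol is +1.

1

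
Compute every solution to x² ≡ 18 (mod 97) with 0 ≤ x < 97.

42, 55

97 ≡ 1 (mod 4), so we find a root by search.
Trying successive values, 42² = 1764 ≡ 18 (mod 97). The other root is 97 − 42 = 55.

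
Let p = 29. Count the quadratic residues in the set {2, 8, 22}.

1

(2/29) = -1 → non-residue.
(8/29) = -1 → non-residue.
(22/29) = +1 → QR.
Total quadratic residues among the 3: 1.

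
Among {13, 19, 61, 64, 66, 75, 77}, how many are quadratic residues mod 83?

(13/83) = -1 → non-residue.
(19/83) = -1 → non-residue.
(61/83) = +1 → QR.
(64/83) = +1 → QR.
(66/83) = -1 → non-residue.
(75/83) = +1 → QR.
(77/83) = +1 → QR.
Total quadratic residues among the 7: 4.

4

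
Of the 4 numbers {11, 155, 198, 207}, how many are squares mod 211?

(11/211) = +1 → QR.
(155/211) = -1 → non-residue.
(198/211) = -1 → non-residue.
(207/211) = -1 → non-residue.
Total quadratic residues among the 4: 1.

1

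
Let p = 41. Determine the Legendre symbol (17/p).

Reciprocity: 17 ≡ 1 and 41 ≡ 1 (mod 4), so (17/41) = +(41/17).
Reduce top mod 17: now compute (7/17).
Reciprocity: 7 ≡ 3 and 17 ≡ 1 (mod 4), so (7/17) = +(17/7).
Reduce top mod 7: now compute (3/7).
Reciprocity: 3 ≡ 3 and 7 ≡ 3 (mod 4), so (3/7) = −(7/3).
Reduce top mod 3: now compute (1/3).
Reached (1/3) = 1. Collecting the sign flips along the way, the symbol is -1.

-1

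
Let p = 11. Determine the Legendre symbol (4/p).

Pull out 2^2: since 11 ≡ 3 (mod 8), (2/11) = -1, so (2/11)^2 = +1.
Reached (1/11) = 1. Collecting the sign flips along the way, the symbol is +1.

1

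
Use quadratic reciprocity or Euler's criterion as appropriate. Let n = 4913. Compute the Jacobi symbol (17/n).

0

Reciprocity: 17 ≡ 1 and 4913 ≡ 1 (mod 4), so (17/4913) = +(4913/17).
Reduce top mod 17: now compute (0/17).
Top reduces to 0: gcd > 1, so the symbol is 0.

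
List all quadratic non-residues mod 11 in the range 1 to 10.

2 6 7 8 10

Square k = 1,…,5 (k and 11−k give the same square):
1²=1, 2²=4, 3²=9, 4²≡5, 5²≡3 (mod 11).
The residues are {1, 3, 4, 5, 9}; the non-residues are the remaining 5 nonzero classes.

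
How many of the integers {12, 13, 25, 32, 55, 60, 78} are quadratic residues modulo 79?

4

(12/79) = -1 → non-residue.
(13/79) = +1 → QR.
(25/79) = +1 → QR.
(32/79) = +1 → QR.
(55/79) = +1 → QR.
(60/79) = -1 → non-residue.
(78/79) = -1 → non-residue.
Total quadratic residues among the 7: 4.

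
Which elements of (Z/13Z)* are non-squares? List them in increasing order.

2,5,6,7,8,11

Square k = 1,…,6 (k and 13−k give the same square):
1²=1, 2²=4, 3²=9, 4²≡3, 5²≡12, 6²≡10 (mod 13).
The residues are {1, 3, 4, 9, 10, 12}; the non-residues are the remaining 6 nonzero classes.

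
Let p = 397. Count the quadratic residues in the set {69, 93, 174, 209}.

(69/397) = +1 → QR.
(93/397) = +1 → QR.
(174/397) = -1 → non-residue.
(209/397) = +1 → QR.
Total quadratic residues among the 4: 3.

3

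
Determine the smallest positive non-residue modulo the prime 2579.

2

(2/2579) = −1, so 2 is the smallest positive non-residue mod 2579.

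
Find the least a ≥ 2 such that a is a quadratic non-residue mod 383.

(2/383) = +1, so 2 is a residue.
(3/383) = +1, so 3 is a residue.
(4/383) = +1, so 4 is a residue.
(5/383) = −1, so 5 is the smallest positive non-residue mod 383.

5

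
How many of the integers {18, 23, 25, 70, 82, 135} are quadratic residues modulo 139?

1

(18/139) = -1 → non-residue.
(23/139) = -1 → non-residue.
(25/139) = +1 → QR.
(70/139) = -1 → non-residue.
(82/139) = -1 → non-residue.
(135/139) = -1 → non-residue.
Total quadratic residues among the 6: 1.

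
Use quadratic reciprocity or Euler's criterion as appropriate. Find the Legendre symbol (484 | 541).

1

Pull out 2^2: since 541 ≡ 5 (mod 8), (2/541) = -1, so (2/541)^2 = +1.
Reciprocity: 121 ≡ 1 and 541 ≡ 1 (mod 4), so (121/541) = +(541/121).
Reduce top mod 121: now compute (57/121).
Reciprocity: 57 ≡ 1 and 121 ≡ 1 (mod 4), so (57/121) = +(121/57).
Reduce top mod 57: now compute (7/57).
Reciprocity: 7 ≡ 3 and 57 ≡ 1 (mod 4), so (7/57) = +(57/7).
Reduce top mod 7: now compute (1/7).
Reached (1/7) = 1. Collecting the sign flips along the way, the symbol is +1.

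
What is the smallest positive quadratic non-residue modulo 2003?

2

(2/2003) = −1, so 2 is the smallest positive non-residue mod 2003.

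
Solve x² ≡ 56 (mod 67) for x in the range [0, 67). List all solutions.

18, 49

Since 67 ≡ 3 (mod 4), a square root of 56 is 56^((67+1)/4) = 56^17 mod 67.
Repeated squaring: 56^2≡54, 56^4≡35, 56^8≡19, 56^16≡26 (mod 67).
56^17 = 56^(16+1) ≡ 49 (mod 67).
Check: 49² = 2401 ≡ 56 (mod 67). The two roots are 18 and 49.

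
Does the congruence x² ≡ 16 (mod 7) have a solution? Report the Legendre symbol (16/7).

1

First reduce: 16 ≡ 2 (mod 7).
Pull out 2: since 7 ≡ 7 (mod 8), (2/7) = +1.
Reached (1/7) = 1. Collecting the sign flips along the way, the symbol is +1.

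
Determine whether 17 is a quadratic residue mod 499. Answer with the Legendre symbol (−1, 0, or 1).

-1

Euler's criterion: (17/499) ≡ 17^249 (mod 499).
17^2 ≡ 289 (mod 499)
17^4 ≡ 188 (mod 499)
17^8 ≡ 414 (mod 499)
17^16 ≡ 239 (mod 499)
17^32 ≡ 235 (mod 499)
17^64 ≡ 335 (mod 499)
17^128 ≡ 449 (mod 499)
17^249 = 17^(128+64+32+16+8+1) ≡ 498 (mod 499).
Result is 498 ≡ −1, so (17/499) = −1.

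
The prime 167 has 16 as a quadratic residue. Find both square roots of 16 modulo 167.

Since 167 ≡ 3 (mod 4), a square root of 16 is 16^((167+1)/4) = 16^42 mod 167.
Repeated squaring: 16^2≡89, 16^4≡72, 16^8≡7, 16^16≡49, 16^32≡63 (mod 167).
16^42 = 16^(32+8+2) ≡ 4 (mod 167).
Check: 4² = 16 ≡ 16 (mod 167). The two roots are 4 and 163.

4, 163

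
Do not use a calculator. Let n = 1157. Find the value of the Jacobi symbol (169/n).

0

Reciprocity: 169 ≡ 1 and 1157 ≡ 1 (mod 4), so (169/1157) = +(1157/169).
Reduce top mod 169: now compute (143/169).
Reciprocity: 143 ≡ 3 and 169 ≡ 1 (mod 4), so (143/169) = +(169/143).
Reduce top mod 143: now compute (26/143).
Pull out 2: since 143 ≡ 7 (mod 8), (2/143) = +1.
Reciprocity: 13 ≡ 1 and 143 ≡ 3 (mod 4), so (13/143) = +(143/13).
Reduce top mod 13: now compute (0/13).
Top reduces to 0: gcd > 1, so the symbol is 0.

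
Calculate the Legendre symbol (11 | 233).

-1

Reciprocity: 11 ≡ 3 and 233 ≡ 1 (mod 4), so (11/233) = +(233/11).
Reduce top mod 11: now compute (2/11).
Pull out 2: since 11 ≡ 3 (mod 8), (2/11) = -1.
Reached (1/11) = 1. Collecting the sign flips along the way, the symbol is -1.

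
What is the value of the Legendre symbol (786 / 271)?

Euler's criterion: (786/271) ≡ 244^135 (mod 271).
244^2 ≡ 187 (mod 271)
244^4 ≡ 10 (mod 271)
244^8 ≡ 100 (mod 271)
244^16 ≡ 244 (mod 271)
244^32 ≡ 187 (mod 271)
244^64 ≡ 10 (mod 271)
244^128 ≡ 100 (mod 271)
244^135 = 244^(128+4+2+1) ≡ 1 (mod 271).
Result is 1, so (786/271) = 1.

1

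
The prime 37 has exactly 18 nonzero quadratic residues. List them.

1, 3, 4, 7, 9, 10, 11, 12, 16, 21, 25, 26, 27, 28, 30, 33, 34, 36

Square k = 1,…,18 (k and 37−k give the same square):
1²=1, 2²=4, 3²=9, 4²=16, 5²=25, 6²=36, 7²≡12, 8²≡27, 9²≡7, 10²≡26, 11²≡10, 12²≡33, 13²≡21, 14²≡11, 15²≡3, 16²≡34, 17²≡30, 18²≡28 (mod 37).
So the quadratic residues mod 37 are {1, 3, 4, 7, 9, 10, 11, 12, 16, 21, 25, 26, 27, 28, 30, 33, 34, 36}.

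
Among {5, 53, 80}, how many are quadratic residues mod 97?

1

(5/97) = -1 → non-residue.
(53/97) = +1 → QR.
(80/97) = -1 → non-residue.
Total quadratic residues among the 3: 1.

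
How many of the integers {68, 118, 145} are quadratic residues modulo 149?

(68/149) = +1 → QR.
(118/149) = +1 → QR.
(145/149) = +1 → QR.
Total quadratic residues among the 3: 3.

3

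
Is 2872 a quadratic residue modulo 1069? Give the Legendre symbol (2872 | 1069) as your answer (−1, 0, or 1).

First reduce: 2872 ≡ 734 (mod 1069).
Pull out 2: since 1069 ≡ 5 (mod 8), (2/1069) = -1.
Reciprocity: 367 ≡ 3 and 1069 ≡ 1 (mod 4), so (367/1069) = +(1069/367).
Reduce top mod 367: now compute (335/367).
Reciprocity: 335 ≡ 3 and 367 ≡ 3 (mod 4), so (335/367) = −(367/335).
Reduce top mod 335: now compute (32/335).
Pull out 2^5: since 335 ≡ 7 (mod 8), (2/335) = +1, so (2/335)^5 = +1.
Reached (1/335) = 1. Collecting the sign flips along the way, the symbol is +1.

1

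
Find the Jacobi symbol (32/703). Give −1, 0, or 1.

1

Pull out 2^5: since 703 ≡ 7 (mod 8), (2/703) = +1, so (2/703)^5 = +1.
Reached (1/703) = 1. Collecting the sign flips along the way, the symbol is +1.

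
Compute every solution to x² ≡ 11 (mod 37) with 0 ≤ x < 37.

14, 23

37 ≡ 1 (mod 4), so we find a root by search.
Trying successive values, 14² = 196 ≡ 11 (mod 37). The other root is 37 − 14 = 23.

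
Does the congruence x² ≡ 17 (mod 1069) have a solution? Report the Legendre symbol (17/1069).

1

Reciprocity: 17 ≡ 1 and 1069 ≡ 1 (mod 4), so (17/1069) = +(1069/17).
Reduce top mod 17: now compute (15/17).
Reciprocity: 15 ≡ 3 and 17 ≡ 1 (mod 4), so (15/17) = +(17/15).
Reduce top mod 15: now compute (2/15).
Pull out 2: since 15 ≡ 7 (mod 8), (2/15) = +1.
Reached (1/15) = 1. Collecting the sign flips along the way, the symbol is +1.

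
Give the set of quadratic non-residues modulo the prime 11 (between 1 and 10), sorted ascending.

Square k = 1,…,5 (k and 11−k give the same square):
1²=1, 2²=4, 3²=9, 4²≡5, 5²≡3 (mod 11).
The residues are {1, 3, 4, 5, 9}; the non-residues are the remaining 5 nonzero classes.

2, 6, 7, 8, 10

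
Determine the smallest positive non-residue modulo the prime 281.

3

(2/281) = +1, so 2 is a residue.
(3/281) = −1, so 3 is the smallest positive non-residue mod 281.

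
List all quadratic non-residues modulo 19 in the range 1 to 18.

2, 3, 8, 10, 12, 13, 14, 15, 18

Square k = 1,…,9 (k and 19−k give the same square):
1²=1, 2²=4, 3²=9, 4²=16, 5²≡6, 6²≡17, 7²≡11, 8²≡7, 9²≡5 (mod 19).
The residues are {1, 4, 5, 6, 7, 9, 11, 16, 17}; the non-residues are the remaining 9 nonzero classes.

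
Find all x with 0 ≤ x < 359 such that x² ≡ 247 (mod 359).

Since 359 ≡ 3 (mod 4), a square root of 247 is 247^((359+1)/4) = 247^90 mod 359.
Repeated squaring: 247^2≡338, 247^4≡82, 247^8≡262, 247^16≡75, 247^32≡240, 247^64≡160 (mod 359).
247^90 = 247^(64+16+8+2) ≡ 49 (mod 359).
Check: 49² = 2401 ≡ 247 (mod 359). The two roots are 49 and 310.

49, 310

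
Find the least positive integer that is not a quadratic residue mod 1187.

2

(2/1187) = −1, so 2 is the smallest positive non-residue mod 1187.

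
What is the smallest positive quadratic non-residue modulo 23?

5

(2/23) = +1, so 2 is a residue.
(3/23) = +1, so 3 is a residue.
(4/23) = +1, so 4 is a residue.
(5/23) = −1, so 5 is the smallest positive non-residue mod 23.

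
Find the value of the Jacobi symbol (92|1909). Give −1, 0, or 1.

Pull out 2^2: since 1909 ≡ 5 (mod 8), (2/1909) = -1, so (2/1909)^2 = +1.
Reciprocity: 23 ≡ 3 and 1909 ≡ 1 (mod 4), so (23/1909) = +(1909/23).
Reduce top mod 23: now compute (0/23).
Top reduces to 0: gcd > 1, so the symbol is 0.

0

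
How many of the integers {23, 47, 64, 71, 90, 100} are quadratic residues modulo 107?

(23/107) = +1 → QR.
(47/107) = +1 → QR.
(64/107) = +1 → QR.
(71/107) = -1 → non-residue.
(90/107) = +1 → QR.
(100/107) = +1 → QR.
Total quadratic residues among the 6: 5.

5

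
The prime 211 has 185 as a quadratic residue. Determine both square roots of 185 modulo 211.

Since 211 ≡ 3 (mod 4), a square root of 185 is 185^((211+1)/4) = 185^53 mod 211.
Repeated squaring: 185^2≡43, 185^4≡161, 185^8≡179, 185^16≡180, 185^32≡117 (mod 211).
185^53 = 185^(32+16+4+1) ≡ 117 (mod 211).
Check: 117² = 13689 ≡ 185 (mod 211). The two roots are 94 and 117.

94, 117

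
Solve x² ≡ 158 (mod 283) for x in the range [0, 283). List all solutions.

21, 262

Since 283 ≡ 3 (mod 4), a square root of 158 is 158^((283+1)/4) = 158^71 mod 283.
Repeated squaring: 158^2≡60, 158^4≡204, 158^8≡15, 158^16≡225, 158^32≡251, 158^64≡175 (mod 283).
158^71 = 158^(64+4+2+1) ≡ 262 (mod 283).
Check: 262² = 68644 ≡ 158 (mod 283). The two roots are 21 and 262.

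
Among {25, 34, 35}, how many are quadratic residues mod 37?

(25/37) = +1 → QR.
(34/37) = +1 → QR.
(35/37) = -1 → non-residue.
Total quadratic residues among the 3: 2.

2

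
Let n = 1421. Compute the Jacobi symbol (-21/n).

0

First reduce: -21 ≡ 1400 (mod 1421).
Pull out 2^3: since 1421 ≡ 5 (mod 8), (2/1421) = -1, so (2/1421)^3 = -1.
Reciprocity: 175 ≡ 3 and 1421 ≡ 1 (mod 4), so (175/1421) = +(1421/175).
Reduce top mod 175: now compute (21/175).
Reciprocity: 21 ≡ 1 and 175 ≡ 3 (mod 4), so (21/175) = +(175/21).
Reduce top mod 21: now compute (7/21).
Reciprocity: 7 ≡ 3 and 21 ≡ 1 (mod 4), so (7/21) = +(21/7).
Reduce top mod 7: now compute (0/7).
Top reduces to 0: gcd > 1, so the symbol is 0.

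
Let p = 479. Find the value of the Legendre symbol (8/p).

1

Euler's criterion: (8/479) ≡ 8^239 (mod 479).
8^2 ≡ 64 (mod 479)
8^4 ≡ 264 (mod 479)
8^8 ≡ 241 (mod 479)
8^16 ≡ 122 (mod 479)
8^32 ≡ 35 (mod 479)
8^64 ≡ 267 (mod 479)
8^128 ≡ 397 (mod 479)
8^239 = 8^(128+64+32+8+4+2+1) ≡ 1 (mod 479).
Result is 1, so (8/479) = 1.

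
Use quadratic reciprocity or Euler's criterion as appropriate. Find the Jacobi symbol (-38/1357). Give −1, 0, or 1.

1

First reduce: -38 ≡ 1319 (mod 1357).
Reciprocity: 1319 ≡ 3 and 1357 ≡ 1 (mod 4), so (1319/1357) = +(1357/1319).
Reduce top mod 1319: now compute (38/1319).
Pull out 2: since 1319 ≡ 7 (mod 8), (2/1319) = +1.
Reciprocity: 19 ≡ 3 and 1319 ≡ 3 (mod 4), so (19/1319) = −(1319/19).
Reduce top mod 19: now compute (8/19).
Pull out 2^3: since 19 ≡ 3 (mod 8), (2/19) = -1, so (2/19)^3 = -1.
Reached (1/19) = 1. Collecting the sign flips along the way, the symbol is +1.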